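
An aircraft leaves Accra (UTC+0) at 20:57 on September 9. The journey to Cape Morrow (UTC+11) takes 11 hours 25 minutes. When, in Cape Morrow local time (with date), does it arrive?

19:22 on September 10

Accra is at UTC+0, so departure is already 20:57 UTC on Sep 9.
Add 11 hours 25 minutes travel time → 08:22 UTC (Sep 10).
Cape Morrow is UTC+11:00, so local arrival = 08:22 + 11:00 = 19:22 on Sep 10.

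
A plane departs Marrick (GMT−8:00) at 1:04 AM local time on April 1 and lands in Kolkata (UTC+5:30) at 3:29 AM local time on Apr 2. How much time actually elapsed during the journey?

Departure in UTC: 1:04 AM + 8:00 = 9:04 AM on Apr 1.
Arrival in UTC: 3:29 AM − 5:30 = 9:59 PM on Apr 1.
Elapsed = 9:59 PM − 9:04 AM = 12 hours 55 minutes.

12 hours 55 minutes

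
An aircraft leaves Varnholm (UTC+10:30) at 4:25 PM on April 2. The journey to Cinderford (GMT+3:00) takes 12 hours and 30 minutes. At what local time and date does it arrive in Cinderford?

Convert departure to UTC: 4:25 PM − 10:30 = 5:55 AM UTC on Apr 2.
Add 12 hours 30 minutes travel time → 6:25 PM UTC.
Cinderford is UTC+3:00, so local arrival = 6:25 PM + 3:00 = 9:25 PM on Apr 2.

9:25 PM on April 2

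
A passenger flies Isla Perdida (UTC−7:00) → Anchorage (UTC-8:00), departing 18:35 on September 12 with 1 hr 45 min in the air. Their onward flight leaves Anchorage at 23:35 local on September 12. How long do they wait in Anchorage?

4 hours 15 minutes

Convert departure to UTC: 18:35 + 7:00 = 01:35 UTC on Sep 13.
Add 1 hour 45 minutes flight time → 03:20 UTC.
Anchorage is UTC−8:00, so local arrival = 03:20 − 8:00 = 19:20 on Sep 12.
Layover = 23:35 − 19:20 = 4 hours 15 minutes.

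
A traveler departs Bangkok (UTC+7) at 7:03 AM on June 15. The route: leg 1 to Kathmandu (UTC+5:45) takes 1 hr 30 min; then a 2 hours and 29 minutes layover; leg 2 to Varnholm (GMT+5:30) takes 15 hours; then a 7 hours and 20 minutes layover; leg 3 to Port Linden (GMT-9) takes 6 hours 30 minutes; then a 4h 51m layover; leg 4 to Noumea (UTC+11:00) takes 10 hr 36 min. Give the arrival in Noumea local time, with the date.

11:19 AM on June 17

Convert departure to UTC: 7:03 AM − 7:00 = 12:03 AM UTC on Jun 15.
Add 1 hour 30 minutes leg 1 → 1:33 AM UTC.
Add 2 hours 29 minutes layover in Kathmandu → 4:02 AM UTC.
Add 15 hours leg 2 → 7:02 PM UTC.
Add 7 hours 20 minutes layover in Varnholm → 2:22 AM UTC (Jun 16).
Add 6 hours 30 minutes leg 3 → 8:52 AM UTC.
Add 4 hours 51 minutes layover in Port Linden → 1:43 PM UTC.
Add 10 hours 36 minutes leg 4 → 12:19 AM UTC (Jun 17).
Noumea is UTC+11:00, so local arrival = 12:19 AM + 11:00 = 11:19 AM on Jun 17.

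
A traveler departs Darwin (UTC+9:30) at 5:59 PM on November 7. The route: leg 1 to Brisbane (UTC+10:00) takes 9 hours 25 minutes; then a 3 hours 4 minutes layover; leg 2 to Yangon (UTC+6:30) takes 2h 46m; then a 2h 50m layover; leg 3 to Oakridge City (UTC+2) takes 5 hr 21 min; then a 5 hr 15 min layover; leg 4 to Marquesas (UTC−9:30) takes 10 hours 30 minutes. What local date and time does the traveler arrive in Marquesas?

2:10 PM on November 8

Convert departure to UTC: 5:59 PM − 9:30 = 8:29 AM UTC on Nov 7.
Add 9 hours 25 minutes leg 1 → 5:54 PM UTC.
Add 3 hours 4 minutes layover in Brisbane → 8:58 PM UTC.
Add 2 hours 46 minutes leg 2 → 11:44 PM UTC.
Add 2 hours and 50 minutes layover in Yangon → 2:34 AM UTC (Nov 8).
Add 5 hours and 21 minutes leg 3 → 7:55 AM UTC.
Add 5 hours and 15 minutes layover in Oakridge City → 1:10 PM UTC.
Add 10 hours 30 minutes leg 4 → 11:40 PM UTC.
Marquesas is UTC−9:30, so local arrival = 11:40 PM − 9:30 = 2:10 PM on Nov 8.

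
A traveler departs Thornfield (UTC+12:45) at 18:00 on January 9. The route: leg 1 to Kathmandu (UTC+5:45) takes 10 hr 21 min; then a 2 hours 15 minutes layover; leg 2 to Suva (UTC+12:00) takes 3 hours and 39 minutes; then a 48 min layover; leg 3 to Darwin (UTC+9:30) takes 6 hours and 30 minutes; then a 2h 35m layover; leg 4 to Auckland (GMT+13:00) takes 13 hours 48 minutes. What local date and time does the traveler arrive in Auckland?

10:11 on January 11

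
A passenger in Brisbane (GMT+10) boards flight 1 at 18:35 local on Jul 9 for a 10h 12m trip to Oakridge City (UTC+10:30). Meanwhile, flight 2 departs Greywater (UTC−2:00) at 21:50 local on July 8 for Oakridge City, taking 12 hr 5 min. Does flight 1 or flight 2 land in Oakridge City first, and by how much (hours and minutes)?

the second, by 6 hours 52 minutes

Flight 1 in UTC: 18:35 − 10:00 = 08:35 on Jul 9.
+10 hours 12 minutes → arrive 18:47 UTC on Jul 9.
Flight 2 in UTC: 21:50 + 2:00 = 23:50 on Jul 8.
+12 hours 5 minutes → arrive 11:55 UTC on Jul 9.
Flight 2 lands earlier by 6 hours 52 minutes.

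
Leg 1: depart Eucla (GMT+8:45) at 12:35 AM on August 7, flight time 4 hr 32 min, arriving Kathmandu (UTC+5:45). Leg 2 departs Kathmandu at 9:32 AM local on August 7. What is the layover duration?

Convert departure to UTC: 12:35 AM − 8:45 = 3:50 PM UTC on Aug 6.
Add 4 hours and 32 minutes flight time → 8:22 PM UTC.
Kathmandu is UTC+5:45, so local arrival = 8:22 PM + 5:45 = 2:07 AM on Aug 7.
Layover = 9:32 AM − 2:07 AM = 7 hours 25 minutes.

7 hours 25 minutes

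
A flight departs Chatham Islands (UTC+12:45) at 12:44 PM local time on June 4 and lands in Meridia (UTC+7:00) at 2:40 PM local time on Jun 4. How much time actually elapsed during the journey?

7 hours 41 minutes

Departure in UTC: 12:44 PM − 12:45 = 11:59 PM on Jun 3.
Arrival in UTC: 2:40 PM − 7:00 = 7:40 AM on Jun 4.
Elapsed = 7:40 AM − 11:59 PM (+1 day) = 7 hours 41 minutes.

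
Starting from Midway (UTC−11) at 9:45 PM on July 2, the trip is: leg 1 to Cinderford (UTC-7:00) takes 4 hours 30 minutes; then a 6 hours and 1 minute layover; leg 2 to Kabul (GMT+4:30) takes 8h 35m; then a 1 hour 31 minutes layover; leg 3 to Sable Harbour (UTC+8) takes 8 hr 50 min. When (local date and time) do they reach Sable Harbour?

Convert departure to UTC: 9:45 PM + 11:00 = 8:45 AM UTC on Jul 3.
Add 4 hours and 30 minutes leg 1 → 1:15 PM UTC.
Add 6 hours 1 minute layover in Cinderford → 7:16 PM UTC.
Add 8 hours 35 minutes leg 2 → 3:51 AM UTC (Jul 4).
Add 1 hour and 31 minutes layover in Kabul → 5:22 AM UTC.
Add 8 hours 50 minutes leg 3 → 2:12 PM UTC.
Sable Harbour is UTC+8:00, so local arrival = 2:12 PM + 8:00 = 10:12 PM on Jul 4.

10:12 PM on July 4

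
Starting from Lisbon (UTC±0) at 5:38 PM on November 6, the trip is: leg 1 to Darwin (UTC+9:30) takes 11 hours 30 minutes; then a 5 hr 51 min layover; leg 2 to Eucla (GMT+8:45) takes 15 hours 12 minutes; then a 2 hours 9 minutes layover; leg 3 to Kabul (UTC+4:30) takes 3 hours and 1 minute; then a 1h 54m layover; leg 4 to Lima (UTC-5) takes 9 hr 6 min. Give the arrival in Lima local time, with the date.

Lisbon is at UTC+0, so departure is already 5:38 PM UTC on Nov 6.
Add 11 hours 30 minutes leg 1 → 5:08 AM UTC (Nov 7).
Add 5 hours and 51 minutes layover in Darwin → 10:59 AM UTC.
Add 15 hours 12 minutes leg 2 → 2:11 AM UTC (Nov 8).
Add 2 hours 9 minutes layover in Eucla → 4:20 AM UTC.
Add 3 hours 1 minute leg 3 → 7:21 AM UTC.
Add 1 hour 54 minutes layover in Kabul → 9:15 AM UTC.
Add 9 hours 6 minutes leg 4 → 6:21 PM UTC.
Lima is UTC−5:00, so local arrival = 6:21 PM − 5:00 = 1:21 PM on Nov 8.

1:21 PM on November 8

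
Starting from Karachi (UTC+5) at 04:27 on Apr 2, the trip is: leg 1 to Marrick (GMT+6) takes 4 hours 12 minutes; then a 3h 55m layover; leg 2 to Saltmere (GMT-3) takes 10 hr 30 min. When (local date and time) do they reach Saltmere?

15:04 on April 2

Convert departure to UTC: 04:27 − 5:00 = 23:27 UTC on Apr 1.
Add 4 hours and 12 minutes leg 1 → 03:39 UTC (Apr 2).
Add 3 hours 55 minutes layover in Marrick → 07:34 UTC.
Add 10 hours and 30 minutes leg 2 → 18:04 UTC.
Saltmere is UTC−3:00, so local arrival = 18:04 − 3:00 = 15:04 on Apr 2.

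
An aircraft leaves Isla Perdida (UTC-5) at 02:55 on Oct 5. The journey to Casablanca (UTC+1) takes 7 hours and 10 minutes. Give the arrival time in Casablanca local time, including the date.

16:05 on October 5

Convert departure to UTC: 02:55 + 5:00 = 07:55 UTC on Oct 5.
Add 7 hours and 10 minutes travel time → 15:05 UTC.
Casablanca is UTC+1:00, so local arrival = 15:05 + 1:00 = 16:05 on Oct 5.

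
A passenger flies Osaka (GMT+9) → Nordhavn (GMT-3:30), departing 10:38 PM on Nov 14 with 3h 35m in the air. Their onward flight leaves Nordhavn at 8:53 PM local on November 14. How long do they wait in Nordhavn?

7 hours 10 minutes

Convert departure to UTC: 10:38 PM − 9:00 = 1:38 PM UTC on Nov 14.
Add 3 hours and 35 minutes flight time → 5:13 PM UTC.
Nordhavn is UTC−3:30, so local arrival = 5:13 PM − 3:30 = 1:43 PM on Nov 14.
Layover = 8:53 PM − 1:43 PM = 7 hours 10 minutes.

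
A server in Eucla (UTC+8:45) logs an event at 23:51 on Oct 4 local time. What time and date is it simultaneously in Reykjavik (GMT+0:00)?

In UTC: 23:51 − 8:45 = 15:06 on Oct 4.
Reykjavik is UTC+0, so it is 15:06 on Oct 4.

15:06 on October 4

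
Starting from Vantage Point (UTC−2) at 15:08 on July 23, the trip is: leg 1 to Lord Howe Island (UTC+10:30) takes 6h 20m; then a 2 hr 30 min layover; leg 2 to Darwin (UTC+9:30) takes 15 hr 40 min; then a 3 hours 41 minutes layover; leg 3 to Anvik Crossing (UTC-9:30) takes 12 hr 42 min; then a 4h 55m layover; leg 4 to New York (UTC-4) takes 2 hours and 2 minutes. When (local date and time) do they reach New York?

Convert departure to UTC: 15:08 + 2:00 = 17:08 UTC on Jul 23.
Add 6 hours 20 minutes leg 1 → 23:28 UTC.
Add 2 hours and 30 minutes layover in Lord Howe Island → 01:58 UTC (Jul 24).
Add 15 hours and 40 minutes leg 2 → 17:38 UTC.
Add 3 hours and 41 minutes layover in Darwin → 21:19 UTC.
Add 12 hours and 42 minutes leg 3 → 10:01 UTC (Jul 25).
Add 4 hours and 55 minutes layover in Anvik Crossing → 14:56 UTC.
Add 2 hours 2 minutes leg 4 → 16:58 UTC.
New York is UTC−4:00, so local arrival = 16:58 − 4:00 = 12:58 on Jul 25.

12:58 on July 25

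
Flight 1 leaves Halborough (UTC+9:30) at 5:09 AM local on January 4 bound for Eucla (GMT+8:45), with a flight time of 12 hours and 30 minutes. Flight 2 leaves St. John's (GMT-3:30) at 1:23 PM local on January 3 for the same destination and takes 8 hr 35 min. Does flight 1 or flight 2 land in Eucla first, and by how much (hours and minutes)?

Flight 1 in UTC: 5:09 AM − 9:30 = 7:39 PM on Jan 3.
+12 hours and 30 minutes → arrive 8:09 AM UTC on Jan 4.
Flight 2 in UTC: 1:23 PM + 3:30 = 4:53 PM on Jan 3.
+8 hours 35 minutes → arrive 1:28 AM UTC on Jan 4.
Flight 2 lands earlier by 6 hours 41 minutes.

the second, by 6 hours 41 minutes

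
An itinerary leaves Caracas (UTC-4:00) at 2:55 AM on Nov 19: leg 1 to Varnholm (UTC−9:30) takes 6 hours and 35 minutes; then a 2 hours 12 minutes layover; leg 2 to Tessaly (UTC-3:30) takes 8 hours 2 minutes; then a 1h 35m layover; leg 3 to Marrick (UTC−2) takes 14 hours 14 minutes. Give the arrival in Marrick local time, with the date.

Convert departure to UTC: 2:55 AM + 4:00 = 6:55 AM UTC on Nov 19.
Add 6 hours 35 minutes leg 1 → 1:30 PM UTC.
Add 2 hours 12 minutes layover in Varnholm → 3:42 PM UTC.
Add 8 hours and 2 minutes leg 2 → 11:44 PM UTC.
Add 1 hour and 35 minutes layover in Tessaly → 1:19 AM UTC (Nov 20).
Add 14 hours and 14 minutes leg 3 → 3:33 PM UTC.
Marrick is UTC−2:00, so local arrival = 3:33 PM − 2:00 = 1:33 PM on Nov 20.

1:33 PM on Nov 20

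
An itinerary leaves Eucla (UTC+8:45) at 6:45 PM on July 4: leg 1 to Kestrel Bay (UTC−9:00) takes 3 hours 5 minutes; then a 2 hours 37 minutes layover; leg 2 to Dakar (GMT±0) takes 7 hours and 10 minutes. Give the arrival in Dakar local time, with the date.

Convert departure to UTC: 6:45 PM − 8:45 = 10:00 AM UTC on Jul 4.
Add 3 hours and 5 minutes leg 1 → 1:05 PM UTC.
Add 2 hours and 37 minutes layover in Kestrel Bay → 3:42 PM UTC.
Add 7 hours 10 minutes leg 2 → 10:52 PM UTC.
Dakar is UTC+0, so local arrival is the same: 10:52 PM on Jul 4.

10:52 PM on July 4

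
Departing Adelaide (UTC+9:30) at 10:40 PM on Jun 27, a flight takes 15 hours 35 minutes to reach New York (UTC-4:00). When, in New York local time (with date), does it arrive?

12:45 AM on June 28

New York is 13:30 behind Adelaide.
After 15 hours 35 minutes it is 2:15 PM (Jun 28) in Adelaide.
Shift by the zone difference: 2:15 PM − 13:30 = 12:45 AM on Jun 28 in New York.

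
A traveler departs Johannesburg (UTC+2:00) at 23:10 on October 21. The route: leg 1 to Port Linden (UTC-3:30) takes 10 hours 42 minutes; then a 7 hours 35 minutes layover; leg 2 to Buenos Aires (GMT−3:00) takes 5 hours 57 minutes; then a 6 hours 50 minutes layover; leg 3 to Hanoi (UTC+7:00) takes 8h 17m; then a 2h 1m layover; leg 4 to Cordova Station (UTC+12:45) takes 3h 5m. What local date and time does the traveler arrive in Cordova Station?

Convert departure to UTC: 23:10 − 2:00 = 21:10 UTC on Oct 21.
Add 10 hours and 42 minutes leg 1 → 07:52 UTC (Oct 22).
Add 7 hours and 35 minutes layover in Port Linden → 15:27 UTC.
Add 5 hours 57 minutes leg 2 → 21:24 UTC.
Add 6 hours and 50 minutes layover in Buenos Aires → 04:14 UTC (Oct 23).
Add 8 hours and 17 minutes leg 3 → 12:31 UTC.
Add 2 hours and 1 minute layover in Hanoi → 14:32 UTC.
Add 3 hours and 5 minutes leg 4 → 17:37 UTC.
Cordova Station is UTC+12:45, so local arrival = 17:37 + 12:45 = 06:22 on Oct 24.

06:22 on October 24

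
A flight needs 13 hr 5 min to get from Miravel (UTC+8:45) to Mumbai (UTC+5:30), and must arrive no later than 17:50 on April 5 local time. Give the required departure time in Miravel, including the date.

08:00 on April 5

Target arrival in UTC: 17:50 − 5:30 = 12:20 on Apr 5.
Subtract 13 hours 5 minutes → departure 23:15 UTC on Apr 4.
Miravel is UTC+8:45: 23:15 + 8:45 = 08:00 on Apr 5.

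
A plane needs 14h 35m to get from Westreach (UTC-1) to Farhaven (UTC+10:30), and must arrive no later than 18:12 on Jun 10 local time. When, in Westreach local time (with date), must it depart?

16:07 on June 9

Target arrival in UTC: 18:12 − 10:30 = 07:42 on Jun 10.
Subtract 14 hours 35 minutes → departure 17:07 UTC on Jun 9.
Westreach is UTC−1:00: 17:07 − 1:00 = 16:07 on Jun 9.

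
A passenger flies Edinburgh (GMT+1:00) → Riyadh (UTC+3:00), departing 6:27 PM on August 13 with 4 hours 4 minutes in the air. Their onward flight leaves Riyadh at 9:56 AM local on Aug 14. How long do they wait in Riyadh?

9 hours 25 minutes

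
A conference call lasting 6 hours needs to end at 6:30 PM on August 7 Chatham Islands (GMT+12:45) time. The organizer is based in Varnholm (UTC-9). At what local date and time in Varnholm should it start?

2:45 PM on August 6

Target end time in UTC: 6:30 PM − 12:45 = 5:45 AM on Aug 7.
Subtract 6 hours → start 11:45 PM UTC on Aug 6.
Varnholm is UTC−9:00: 11:45 PM − 9:00 = 2:45 PM on Aug 6.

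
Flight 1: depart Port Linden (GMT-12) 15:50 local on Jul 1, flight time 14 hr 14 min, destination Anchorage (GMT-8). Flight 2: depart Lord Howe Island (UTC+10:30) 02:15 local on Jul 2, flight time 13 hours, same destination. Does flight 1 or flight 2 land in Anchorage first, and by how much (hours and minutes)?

Flight 1 in UTC: 15:50 + 12:00 = 03:50 on Jul 2.
+14 hours and 14 minutes → arrive 18:04 UTC on Jul 2.
Flight 2 in UTC: 02:15 − 10:30 = 15:45 on Jul 1.
+13 hours → arrive 04:45 UTC on Jul 2.
Flight 2 lands earlier by 13 hours 19 minutes.

the second, by 13 hours 19 minutes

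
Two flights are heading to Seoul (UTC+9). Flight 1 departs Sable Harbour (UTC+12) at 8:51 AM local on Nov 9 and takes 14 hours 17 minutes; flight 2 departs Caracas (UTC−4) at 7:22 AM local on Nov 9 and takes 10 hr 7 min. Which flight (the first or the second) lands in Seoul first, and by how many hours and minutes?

Flight 1 in UTC: 8:51 AM − 12:00 = 8:51 PM on Nov 8.
+14 hours 17 minutes → arrive 11:08 AM UTC on Nov 9.
Flight 2 in UTC: 7:22 AM + 4:00 = 11:22 AM on Nov 9.
+10 hours 7 minutes → arrive 9:29 PM UTC on Nov 9.
Flight 1 lands earlier by 10 hours 21 minutes.

the first, by 10 hours 21 minutes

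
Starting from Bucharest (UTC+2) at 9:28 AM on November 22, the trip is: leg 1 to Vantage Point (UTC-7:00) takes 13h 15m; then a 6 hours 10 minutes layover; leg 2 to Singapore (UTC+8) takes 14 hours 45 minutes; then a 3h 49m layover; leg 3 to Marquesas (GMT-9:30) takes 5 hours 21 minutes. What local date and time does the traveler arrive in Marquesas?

5:18 PM on November 23

Convert departure to UTC: 9:28 AM − 2:00 = 7:28 AM UTC on Nov 22.
Add 13 hours and 15 minutes leg 1 → 8:43 PM UTC.
Add 6 hours 10 minutes layover in Vantage Point → 2:53 AM UTC (Nov 23).
Add 14 hours 45 minutes leg 2 → 5:38 PM UTC.
Add 3 hours 49 minutes layover in Singapore → 9:27 PM UTC.
Add 5 hours 21 minutes leg 3 → 2:48 AM UTC (Nov 24).
Marquesas is UTC−9:30, so local arrival = 2:48 AM − 9:30 = 5:18 PM on Nov 23.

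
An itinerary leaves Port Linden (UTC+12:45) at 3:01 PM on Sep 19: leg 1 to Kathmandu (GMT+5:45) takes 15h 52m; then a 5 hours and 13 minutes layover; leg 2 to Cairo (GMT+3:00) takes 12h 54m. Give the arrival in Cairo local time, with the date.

3:15 PM on Sep 20

Convert departure to UTC: 3:01 PM − 12:45 = 2:16 AM UTC on Sep 19.
Add 15 hours and 52 minutes leg 1 → 6:08 PM UTC.
Add 5 hours 13 minutes layover in Kathmandu → 11:21 PM UTC.
Add 12 hours and 54 minutes leg 2 → 12:15 PM UTC (Sep 20).
Cairo is UTC+3:00, so local arrival = 12:15 PM + 3:00 = 3:15 PM on Sep 20.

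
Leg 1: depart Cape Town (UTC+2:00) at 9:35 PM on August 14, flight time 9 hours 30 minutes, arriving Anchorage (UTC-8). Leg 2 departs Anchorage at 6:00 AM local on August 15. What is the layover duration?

8 hours 55 minutes

Convert departure to UTC: 9:35 PM − 2:00 = 7:35 PM UTC on Aug 14.
Add 9 hours and 30 minutes flight time → 5:05 AM UTC (Aug 15).
Anchorage is UTC−8:00, so local arrival = 5:05 AM − 8:00 = 9:05 PM on Aug 14.
Layover = 6:00 AM − 9:05 PM (+1 day) = 8 hours 55 minutes.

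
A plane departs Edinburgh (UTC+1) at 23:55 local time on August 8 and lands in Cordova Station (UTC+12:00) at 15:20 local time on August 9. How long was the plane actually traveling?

4 hours 25 minutes

Departure in UTC: 23:55 − 1:00 = 22:55 on Aug 8.
Arrival in UTC: 15:20 − 12:00 = 03:20 on Aug 9.
Elapsed = 03:20 − 22:55 (+1 day) = 4 hours 25 minutes.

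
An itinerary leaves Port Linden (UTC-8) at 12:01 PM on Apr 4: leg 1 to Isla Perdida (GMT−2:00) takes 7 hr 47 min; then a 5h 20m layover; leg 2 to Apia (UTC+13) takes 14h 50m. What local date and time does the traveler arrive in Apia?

Convert departure to UTC: 12:01 PM + 8:00 = 8:01 PM UTC on Apr 4.
Add 7 hours and 47 minutes leg 1 → 3:48 AM UTC (Apr 5).
Add 5 hours and 20 minutes layover in Isla Perdida → 9:08 AM UTC.
Add 14 hours 50 minutes leg 2 → 11:58 PM UTC.
Apia is UTC+13:00, so local arrival = 11:58 PM + 13:00 = 12:58 PM on Apr 6.

12:58 PM on April 6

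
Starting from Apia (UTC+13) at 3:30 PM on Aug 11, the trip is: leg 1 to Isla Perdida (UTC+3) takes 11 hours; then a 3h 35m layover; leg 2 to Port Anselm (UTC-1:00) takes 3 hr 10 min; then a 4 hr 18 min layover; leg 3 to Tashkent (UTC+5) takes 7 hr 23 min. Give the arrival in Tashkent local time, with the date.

12:56 PM on Aug 12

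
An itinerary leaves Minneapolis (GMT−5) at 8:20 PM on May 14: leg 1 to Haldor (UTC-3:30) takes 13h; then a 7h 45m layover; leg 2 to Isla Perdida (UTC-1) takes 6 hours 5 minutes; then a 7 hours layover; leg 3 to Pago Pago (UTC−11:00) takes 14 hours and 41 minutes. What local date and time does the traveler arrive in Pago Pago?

2:51 PM on May 16

Convert departure to UTC: 8:20 PM + 5:00 = 1:20 AM UTC on May 15.
Add 13 hours leg 1 → 2:20 PM UTC.
Add 7 hours 45 minutes layover in Haldor → 10:05 PM UTC.
Add 6 hours and 5 minutes leg 2 → 4:10 AM UTC (May 16).
Add 7 hours layover in Isla Perdida → 11:10 AM UTC.
Add 14 hours and 41 minutes leg 3 → 1:51 AM UTC (May 17).
Pago Pago is UTC−11:00, so local arrival = 1:51 AM − 11:00 = 2:51 PM on May 16.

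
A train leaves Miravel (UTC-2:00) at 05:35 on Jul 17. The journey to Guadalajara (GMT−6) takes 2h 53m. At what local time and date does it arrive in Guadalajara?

04:28 on July 17

Convert departure to UTC: 05:35 + 2:00 = 07:35 UTC on Jul 17.
Add 2 hours and 53 minutes travel time → 10:28 UTC.
Guadalajara is UTC−6:00, so local arrival = 10:28 − 6:00 = 04:28 on Jul 17.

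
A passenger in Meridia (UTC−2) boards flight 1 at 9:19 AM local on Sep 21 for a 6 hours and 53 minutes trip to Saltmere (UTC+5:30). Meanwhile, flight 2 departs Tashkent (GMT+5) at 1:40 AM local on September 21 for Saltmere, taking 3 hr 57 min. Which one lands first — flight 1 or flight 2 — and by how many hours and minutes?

Flight 1 in UTC: 9:19 AM + 2:00 = 11:19 AM on Sep 21.
+6 hours 53 minutes → arrive 6:12 PM UTC on Sep 21.
Flight 2 in UTC: 1:40 AM − 5:00 = 8:40 PM on Sep 20.
+3 hours and 57 minutes → arrive 12:37 AM UTC on Sep 21.
Flight 2 lands earlier by 17 hours 35 minutes.

the second, by 17 hours 35 minutes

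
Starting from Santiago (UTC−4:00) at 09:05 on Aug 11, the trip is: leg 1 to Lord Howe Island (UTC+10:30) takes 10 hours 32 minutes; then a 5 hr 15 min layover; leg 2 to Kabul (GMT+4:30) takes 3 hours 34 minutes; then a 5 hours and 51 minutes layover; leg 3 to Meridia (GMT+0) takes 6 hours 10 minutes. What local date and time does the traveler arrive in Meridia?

Convert departure to UTC: 09:05 + 4:00 = 13:05 UTC on Aug 11.
Add 10 hours and 32 minutes leg 1 → 23:37 UTC.
Add 5 hours and 15 minutes layover in Lord Howe Island → 04:52 UTC (Aug 12).
Add 3 hours and 34 minutes leg 2 → 08:26 UTC.
Add 5 hours 51 minutes layover in Kabul → 14:17 UTC.
Add 6 hours and 10 minutes leg 3 → 20:27 UTC.
Meridia is UTC+0, so local arrival is the same: 20:27 on Aug 12.

20:27 on Aug 12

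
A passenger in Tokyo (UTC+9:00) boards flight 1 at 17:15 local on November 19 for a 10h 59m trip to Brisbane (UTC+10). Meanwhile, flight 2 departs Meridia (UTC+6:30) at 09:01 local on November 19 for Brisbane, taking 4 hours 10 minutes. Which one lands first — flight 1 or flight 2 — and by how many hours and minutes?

the second, by 12 hours 33 minutes

Flight 1 in UTC: 17:15 − 9:00 = 08:15 on Nov 19.
+10 hours 59 minutes → arrive 19:14 UTC on Nov 19.
Flight 2 in UTC: 09:01 − 6:30 = 02:31 on Nov 19.
+4 hours and 10 minutes → arrive 06:41 UTC on Nov 19.
Flight 2 lands earlier by 12 hours 33 minutes.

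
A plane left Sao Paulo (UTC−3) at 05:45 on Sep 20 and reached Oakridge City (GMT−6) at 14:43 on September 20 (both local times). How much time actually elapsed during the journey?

11 hours 58 minutes

Departure in UTC: 05:45 + 3:00 = 08:45 on Sep 20.
Arrival in UTC: 14:43 + 6:00 = 20:43 on Sep 20.
Elapsed = 20:43 − 08:45 = 11 hours 58 minutes.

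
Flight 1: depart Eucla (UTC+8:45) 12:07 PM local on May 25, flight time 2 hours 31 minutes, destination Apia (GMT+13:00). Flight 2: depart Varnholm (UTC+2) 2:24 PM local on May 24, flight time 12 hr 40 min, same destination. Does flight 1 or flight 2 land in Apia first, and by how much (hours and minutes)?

the second, by 4 hours 49 minutes

Flight 1 in UTC: 12:07 PM − 8:45 = 3:22 AM on May 25.
+2 hours 31 minutes → arrive 5:53 AM UTC on May 25.
Flight 2 in UTC: 2:24 PM − 2:00 = 12:24 PM on May 24.
+12 hours 40 minutes → arrive 1:04 AM UTC on May 25.
Flight 2 lands earlier by 4 hours 49 minutes.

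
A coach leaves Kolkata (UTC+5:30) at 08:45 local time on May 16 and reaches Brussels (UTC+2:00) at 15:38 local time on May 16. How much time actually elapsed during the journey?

10 hours 23 minutes

Departure in UTC: 08:45 − 5:30 = 03:15 on May 16.
Arrival in UTC: 15:38 − 2:00 = 13:38 on May 16.
Elapsed = 13:38 − 03:15 = 10 hours 23 minutes.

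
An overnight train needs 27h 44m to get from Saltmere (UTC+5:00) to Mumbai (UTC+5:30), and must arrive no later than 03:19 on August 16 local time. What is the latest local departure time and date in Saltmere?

23:05 on August 14

Target arrival in UTC: 03:19 − 5:30 = 21:49 on Aug 15.
Subtract 27 hours and 44 minutes → departure 18:05 UTC on Aug 14.
Saltmere is UTC+5:00: 18:05 + 5:00 = 23:05 on Aug 14.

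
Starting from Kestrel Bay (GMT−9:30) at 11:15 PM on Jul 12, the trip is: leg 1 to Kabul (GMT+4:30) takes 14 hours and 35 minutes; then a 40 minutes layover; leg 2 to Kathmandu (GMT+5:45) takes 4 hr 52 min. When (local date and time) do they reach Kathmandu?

10:37 AM on July 14

Convert departure to UTC: 11:15 PM + 9:30 = 8:45 AM UTC on Jul 13.
Add 14 hours and 35 minutes leg 1 → 11:20 PM UTC.
Add 40 minutes layover in Kabul → 12:00 AM UTC (Jul 14).
Add 4 hours and 52 minutes leg 2 → 4:52 AM UTC.
Kathmandu is UTC+5:45, so local arrival = 4:52 AM + 5:45 = 10:37 AM on Jul 14.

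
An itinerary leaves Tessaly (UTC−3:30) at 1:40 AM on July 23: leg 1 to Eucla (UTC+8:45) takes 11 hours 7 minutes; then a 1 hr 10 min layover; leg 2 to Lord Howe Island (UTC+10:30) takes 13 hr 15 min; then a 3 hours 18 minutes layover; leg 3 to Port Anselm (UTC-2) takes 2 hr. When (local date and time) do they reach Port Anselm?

10:00 AM on Jul 24

Convert departure to UTC: 1:40 AM + 3:30 = 5:10 AM UTC on Jul 23.
Add 11 hours and 7 minutes leg 1 → 4:17 PM UTC.
Add 1 hour and 10 minutes layover in Eucla → 5:27 PM UTC.
Add 13 hours and 15 minutes leg 2 → 6:42 AM UTC (Jul 24).
Add 3 hours and 18 minutes layover in Lord Howe Island → 10:00 AM UTC.
Add 2 hours leg 3 → 12:00 PM UTC.
Port Anselm is UTC−2:00, so local arrival = 12:00 PM − 2:00 = 10:00 AM on Jul 24.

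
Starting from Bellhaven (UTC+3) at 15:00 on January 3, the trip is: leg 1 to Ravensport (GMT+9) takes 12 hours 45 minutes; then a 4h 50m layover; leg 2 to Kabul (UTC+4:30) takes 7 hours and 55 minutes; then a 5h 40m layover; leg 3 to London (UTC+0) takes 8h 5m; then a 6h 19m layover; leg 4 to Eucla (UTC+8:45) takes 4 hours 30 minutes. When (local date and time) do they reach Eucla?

Convert departure to UTC: 15:00 − 3:00 = 12:00 UTC on Jan 3.
Add 12 hours 45 minutes leg 1 → 00:45 UTC (Jan 4).
Add 4 hours 50 minutes layover in Ravensport → 05:35 UTC.
Add 7 hours and 55 minutes leg 2 → 13:30 UTC.
Add 5 hours and 40 minutes layover in Kabul → 19:10 UTC.
Add 8 hours 5 minutes leg 3 → 03:15 UTC (Jan 5).
Add 6 hours 19 minutes layover in London → 09:34 UTC.
Add 4 hours and 30 minutes leg 4 → 14:04 UTC.
Eucla is UTC+8:45, so local arrival = 14:04 + 8:45 = 22:49 on Jan 5.

22:49 on January 5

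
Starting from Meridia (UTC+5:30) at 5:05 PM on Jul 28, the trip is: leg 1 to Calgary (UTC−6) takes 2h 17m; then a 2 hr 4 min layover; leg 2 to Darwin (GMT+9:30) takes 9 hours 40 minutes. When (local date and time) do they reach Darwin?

Convert departure to UTC: 5:05 PM − 5:30 = 11:35 AM UTC on Jul 28.
Add 2 hours 17 minutes leg 1 → 1:52 PM UTC.
Add 2 hours and 4 minutes layover in Calgary → 3:56 PM UTC.
Add 9 hours 40 minutes leg 2 → 1:36 AM UTC (Jul 29).
Darwin is UTC+9:30, so local arrival = 1:36 AM + 9:30 = 11:06 AM on Jul 29.

11:06 AM on Jul 29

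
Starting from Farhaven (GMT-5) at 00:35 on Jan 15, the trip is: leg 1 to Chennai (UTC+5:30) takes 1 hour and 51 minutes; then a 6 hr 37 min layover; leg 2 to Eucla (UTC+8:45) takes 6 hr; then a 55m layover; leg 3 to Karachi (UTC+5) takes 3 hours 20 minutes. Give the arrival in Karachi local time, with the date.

05:18 on Jan 16

Convert departure to UTC: 00:35 + 5:00 = 05:35 UTC on Jan 15.
Add 1 hour 51 minutes leg 1 → 07:26 UTC.
Add 6 hours and 37 minutes layover in Chennai → 14:03 UTC.
Add 6 hours leg 2 → 20:03 UTC.
Add 55 minutes layover in Eucla → 20:58 UTC.
Add 3 hours 20 minutes leg 3 → 00:18 UTC (Jan 16).
Karachi is UTC+5:00, so local arrival = 00:18 + 5:00 = 05:18 on Jan 16.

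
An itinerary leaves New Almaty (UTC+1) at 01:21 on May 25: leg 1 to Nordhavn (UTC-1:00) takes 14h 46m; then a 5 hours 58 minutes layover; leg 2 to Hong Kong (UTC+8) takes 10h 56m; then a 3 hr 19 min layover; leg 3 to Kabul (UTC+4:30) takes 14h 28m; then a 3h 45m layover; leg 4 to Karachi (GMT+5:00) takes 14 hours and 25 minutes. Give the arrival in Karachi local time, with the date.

Convert departure to UTC: 01:21 − 1:00 = 00:21 UTC on May 25.
Add 14 hours 46 minutes leg 1 → 15:07 UTC.
Add 5 hours and 58 minutes layover in Nordhavn → 21:05 UTC.
Add 10 hours and 56 minutes leg 2 → 08:01 UTC (May 26).
Add 3 hours 19 minutes layover in Hong Kong → 11:20 UTC.
Add 14 hours 28 minutes leg 3 → 01:48 UTC (May 27).
Add 3 hours 45 minutes layover in Kabul → 05:33 UTC.
Add 14 hours 25 minutes leg 4 → 19:58 UTC.
Karachi is UTC+5:00, so local arrival = 19:58 + 5:00 = 00:58 on May 28.

00:58 on May 28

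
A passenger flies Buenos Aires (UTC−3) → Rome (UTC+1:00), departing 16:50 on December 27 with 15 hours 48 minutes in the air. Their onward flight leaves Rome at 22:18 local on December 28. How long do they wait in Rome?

9 hours 40 minutes

Convert departure to UTC: 16:50 + 3:00 = 19:50 UTC on Dec 27.
Add 15 hours 48 minutes flight time → 11:38 UTC (Dec 28).
Rome is UTC+1:00, so local arrival = 11:38 + 1:00 = 12:38 on Dec 28.
Layover = 22:18 − 12:38 = 9 hours 40 minutes.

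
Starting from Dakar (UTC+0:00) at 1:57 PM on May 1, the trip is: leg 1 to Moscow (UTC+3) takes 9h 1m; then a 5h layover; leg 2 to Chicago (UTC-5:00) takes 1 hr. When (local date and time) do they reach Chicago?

Dakar is at UTC+0, so departure is already 1:57 PM UTC on May 1.
Add 9 hours and 1 minute leg 1 → 10:58 PM UTC.
Add 5 hours layover in Moscow → 3:58 AM UTC (May 2).
Add 1 hour leg 2 → 4:58 AM UTC.
Chicago is UTC−5:00, so local arrival = 4:58 AM − 5:00 = 11:58 PM on May 1.

11:58 PM on May 1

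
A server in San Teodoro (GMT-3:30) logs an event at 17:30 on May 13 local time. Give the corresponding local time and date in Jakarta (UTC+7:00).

In UTC: 17:30 + 3:30 = 21:00 on May 13.
Jakarta is UTC+7:00: 21:00 + 7:00 = 04:00 on May 14.

04:00 on May 14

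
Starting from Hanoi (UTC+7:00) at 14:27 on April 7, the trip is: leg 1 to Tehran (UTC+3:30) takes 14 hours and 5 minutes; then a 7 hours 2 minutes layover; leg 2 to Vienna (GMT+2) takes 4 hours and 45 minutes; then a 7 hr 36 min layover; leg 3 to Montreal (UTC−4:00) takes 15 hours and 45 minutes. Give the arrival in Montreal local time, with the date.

Convert departure to UTC: 14:27 − 7:00 = 07:27 UTC on Apr 7.
Add 14 hours and 5 minutes leg 1 → 21:32 UTC.
Add 7 hours 2 minutes layover in Tehran → 04:34 UTC (Apr 8).
Add 4 hours and 45 minutes leg 2 → 09:19 UTC.
Add 7 hours and 36 minutes layover in Vienna → 16:55 UTC.
Add 15 hours 45 minutes leg 3 → 08:40 UTC (Apr 9).
Montreal is UTC−4:00, so local arrival = 08:40 − 4:00 = 04:40 on Apr 9.

04:40 on April 9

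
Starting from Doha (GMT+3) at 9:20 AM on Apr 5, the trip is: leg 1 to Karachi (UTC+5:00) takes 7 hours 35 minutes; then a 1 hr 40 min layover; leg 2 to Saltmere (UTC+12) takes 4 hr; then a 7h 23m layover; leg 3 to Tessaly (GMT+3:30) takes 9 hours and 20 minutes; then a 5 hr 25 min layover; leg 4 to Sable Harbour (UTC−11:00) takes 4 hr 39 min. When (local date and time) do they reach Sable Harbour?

11:22 AM on April 6

Convert departure to UTC: 9:20 AM − 3:00 = 6:20 AM UTC on Apr 5.
Add 7 hours and 35 minutes leg 1 → 1:55 PM UTC.
Add 1 hour and 40 minutes layover in Karachi → 3:35 PM UTC.
Add 4 hours leg 2 → 7:35 PM UTC.
Add 7 hours 23 minutes layover in Saltmere → 2:58 AM UTC (Apr 6).
Add 9 hours 20 minutes leg 3 → 12:18 PM UTC.
Add 5 hours and 25 minutes layover in Tessaly → 5:43 PM UTC.
Add 4 hours 39 minutes leg 4 → 10:22 PM UTC.
Sable Harbour is UTC−11:00, so local arrival = 10:22 PM − 11:00 = 11:22 AM on Apr 6.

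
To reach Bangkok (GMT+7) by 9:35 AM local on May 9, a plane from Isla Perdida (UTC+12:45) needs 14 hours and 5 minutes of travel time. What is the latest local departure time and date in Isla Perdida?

1:15 AM on May 9

Target arrival in UTC: 9:35 AM − 7:00 = 2:35 AM on May 9.
Subtract 14 hours 5 minutes → departure 12:30 PM UTC on May 8.
Isla Perdida is UTC+12:45: 12:30 PM + 12:45 = 1:15 AM on May 9.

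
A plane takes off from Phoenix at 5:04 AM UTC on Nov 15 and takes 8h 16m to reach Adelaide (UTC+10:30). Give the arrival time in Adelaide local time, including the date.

11:50 PM on Nov 15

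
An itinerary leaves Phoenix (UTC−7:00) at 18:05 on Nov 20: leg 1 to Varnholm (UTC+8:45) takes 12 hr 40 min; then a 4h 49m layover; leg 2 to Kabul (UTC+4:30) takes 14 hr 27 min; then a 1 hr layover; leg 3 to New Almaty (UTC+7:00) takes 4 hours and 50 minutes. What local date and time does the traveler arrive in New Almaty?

21:51 on November 22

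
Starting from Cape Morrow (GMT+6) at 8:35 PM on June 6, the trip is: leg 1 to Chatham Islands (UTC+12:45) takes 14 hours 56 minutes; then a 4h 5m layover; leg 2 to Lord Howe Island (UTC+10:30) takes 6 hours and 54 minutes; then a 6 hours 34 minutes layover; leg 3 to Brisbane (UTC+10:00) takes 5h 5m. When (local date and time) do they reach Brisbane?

Convert departure to UTC: 8:35 PM − 6:00 = 2:35 PM UTC on Jun 6.
Add 14 hours and 56 minutes leg 1 → 5:31 AM UTC (Jun 7).
Add 4 hours 5 minutes layover in Chatham Islands → 9:36 AM UTC.
Add 6 hours 54 minutes leg 2 → 4:30 PM UTC.
Add 6 hours 34 minutes layover in Lord Howe Island → 11:04 PM UTC.
Add 5 hours 5 minutes leg 3 → 4:09 AM UTC (Jun 8).
Brisbane is UTC+10:00, so local arrival = 4:09 AM + 10:00 = 2:09 PM on Jun 8.

2:09 PM on Jun 8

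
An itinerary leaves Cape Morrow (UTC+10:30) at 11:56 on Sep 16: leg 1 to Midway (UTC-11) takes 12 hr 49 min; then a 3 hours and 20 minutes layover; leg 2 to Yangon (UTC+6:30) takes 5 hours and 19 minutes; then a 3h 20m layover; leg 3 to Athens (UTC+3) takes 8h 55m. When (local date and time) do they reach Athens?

14:09 on September 17

Convert departure to UTC: 11:56 − 10:30 = 01:26 UTC on Sep 16.
Add 12 hours 49 minutes leg 1 → 14:15 UTC.
Add 3 hours and 20 minutes layover in Midway → 17:35 UTC.
Add 5 hours and 19 minutes leg 2 → 22:54 UTC.
Add 3 hours 20 minutes layover in Yangon → 02:14 UTC (Sep 17).
Add 8 hours and 55 minutes leg 3 → 11:09 UTC.
Athens is UTC+3:00, so local arrival = 11:09 + 3:00 = 14:09 on Sep 17.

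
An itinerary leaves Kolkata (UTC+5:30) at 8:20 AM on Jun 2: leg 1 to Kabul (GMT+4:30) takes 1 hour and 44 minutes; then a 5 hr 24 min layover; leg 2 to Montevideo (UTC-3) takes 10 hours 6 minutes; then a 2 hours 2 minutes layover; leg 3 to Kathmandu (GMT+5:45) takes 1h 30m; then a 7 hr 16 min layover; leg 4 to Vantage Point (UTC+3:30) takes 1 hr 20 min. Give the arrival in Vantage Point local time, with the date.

Convert departure to UTC: 8:20 AM − 5:30 = 2:50 AM UTC on Jun 2.
Add 1 hour and 44 minutes leg 1 → 4:34 AM UTC.
Add 5 hours and 24 minutes layover in Kabul → 9:58 AM UTC.
Add 10 hours and 6 minutes leg 2 → 8:04 PM UTC.
Add 2 hours 2 minutes layover in Montevideo → 10:06 PM UTC.
Add 1 hour 30 minutes leg 3 → 11:36 PM UTC.
Add 7 hours and 16 minutes layover in Kathmandu → 6:52 AM UTC (Jun 3).
Add 1 hour and 20 minutes leg 4 → 8:12 AM UTC.
Vantage Point is UTC+3:30, so local arrival = 8:12 AM + 3:30 = 11:42 AM on Jun 3.

11:42 AM on June 3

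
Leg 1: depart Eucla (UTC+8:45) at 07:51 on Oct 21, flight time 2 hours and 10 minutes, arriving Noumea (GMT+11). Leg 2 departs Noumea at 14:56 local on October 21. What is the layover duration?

Convert departure to UTC: 07:51 − 8:45 = 23:06 UTC on Oct 20.
Add 2 hours 10 minutes flight time → 01:16 UTC (Oct 21).
Noumea is UTC+11:00, so local arrival = 01:16 + 11:00 = 12:16 on Oct 21.
Layover = 14:56 − 12:16 = 2 hours 40 minutes.

2 hours 40 minutes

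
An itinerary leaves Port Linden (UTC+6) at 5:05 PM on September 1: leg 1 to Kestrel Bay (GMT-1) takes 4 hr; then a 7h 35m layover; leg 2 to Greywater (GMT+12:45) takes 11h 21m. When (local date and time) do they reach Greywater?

Convert departure to UTC: 5:05 PM − 6:00 = 11:05 AM UTC on Sep 1.
Add 4 hours leg 1 → 3:05 PM UTC.
Add 7 hours and 35 minutes layover in Kestrel Bay → 10:40 PM UTC.
Add 11 hours and 21 minutes leg 2 → 10:01 AM UTC (Sep 2).
Greywater is UTC+12:45, so local arrival = 10:01 AM + 12:45 = 10:46 PM on Sep 2.

10:46 PM on Sep 2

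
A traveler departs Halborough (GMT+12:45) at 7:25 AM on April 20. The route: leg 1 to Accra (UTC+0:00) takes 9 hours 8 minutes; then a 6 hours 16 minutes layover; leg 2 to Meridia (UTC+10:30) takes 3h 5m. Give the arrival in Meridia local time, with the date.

Convert departure to UTC: 7:25 AM − 12:45 = 6:40 PM UTC on Apr 19.
Add 9 hours 8 minutes leg 1 → 3:48 AM UTC (Apr 20).
Add 6 hours 16 minutes layover in Accra → 10:04 AM UTC.
Add 3 hours 5 minutes leg 2 → 1:09 PM UTC.
Meridia is UTC+10:30, so local arrival = 1:09 PM + 10:30 = 11:39 PM on Apr 20.

11:39 PM on April 20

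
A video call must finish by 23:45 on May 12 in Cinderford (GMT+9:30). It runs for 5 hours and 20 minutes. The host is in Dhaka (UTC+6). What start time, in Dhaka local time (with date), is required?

Target end time in UTC: 23:45 − 9:30 = 14:15 on May 12.
Subtract 5 hours and 20 minutes → start 08:55 UTC on May 12.
Dhaka is UTC+6:00: 08:55 + 6:00 = 14:55 on May 12.

14:55 on May 12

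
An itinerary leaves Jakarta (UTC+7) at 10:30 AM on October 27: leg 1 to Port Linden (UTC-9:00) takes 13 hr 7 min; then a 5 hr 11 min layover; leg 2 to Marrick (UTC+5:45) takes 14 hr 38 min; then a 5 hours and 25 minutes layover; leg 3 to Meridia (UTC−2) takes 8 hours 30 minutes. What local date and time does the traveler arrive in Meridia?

12:21 AM on Oct 29

Convert departure to UTC: 10:30 AM − 7:00 = 3:30 AM UTC on Oct 27.
Add 13 hours and 7 minutes leg 1 → 4:37 PM UTC.
Add 5 hours 11 minutes layover in Port Linden → 9:48 PM UTC.
Add 14 hours 38 minutes leg 2 → 12:26 PM UTC (Oct 28).
Add 5 hours and 25 minutes layover in Marrick → 5:51 PM UTC.
Add 8 hours 30 minutes leg 3 → 2:21 AM UTC (Oct 29).
Meridia is UTC−2:00, so local arrival = 2:21 AM − 2:00 = 12:21 AM on Oct 29.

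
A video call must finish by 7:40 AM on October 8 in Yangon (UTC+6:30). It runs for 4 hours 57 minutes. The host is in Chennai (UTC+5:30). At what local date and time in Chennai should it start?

Target end time in UTC: 7:40 AM − 6:30 = 1:10 AM on Oct 8.
Subtract 4 hours 57 minutes → start 8:13 PM UTC on Oct 7.
Chennai is UTC+5:30: 8:13 PM + 5:30 = 1:43 AM on Oct 8.

1:43 AM on October 8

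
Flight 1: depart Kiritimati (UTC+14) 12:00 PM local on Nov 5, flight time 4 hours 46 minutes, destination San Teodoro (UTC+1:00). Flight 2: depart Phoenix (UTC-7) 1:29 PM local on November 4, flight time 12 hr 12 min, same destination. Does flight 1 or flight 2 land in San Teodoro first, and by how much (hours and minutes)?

the first, by 5 hours 55 minutes

Flight 1 in UTC: 12:00 PM − 14:00 = 10:00 PM on Nov 4.
+4 hours and 46 minutes → arrive 2:46 AM UTC on Nov 5.
Flight 2 in UTC: 1:29 PM + 7:00 = 8:29 PM on Nov 4.
+12 hours 12 minutes → arrive 8:41 AM UTC on Nov 5.
Flight 1 lands earlier by 5 hours 55 minutes.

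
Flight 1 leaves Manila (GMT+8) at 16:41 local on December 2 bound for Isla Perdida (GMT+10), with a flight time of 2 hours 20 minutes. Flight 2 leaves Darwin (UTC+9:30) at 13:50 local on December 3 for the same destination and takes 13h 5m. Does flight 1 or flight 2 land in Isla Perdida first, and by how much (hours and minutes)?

Flight 1 in UTC: 16:41 − 8:00 = 08:41 on Dec 2.
+2 hours and 20 minutes → arrive 11:01 UTC on Dec 2.
Flight 2 in UTC: 13:50 − 9:30 = 04:20 on Dec 3.
+13 hours 5 minutes → arrive 17:25 UTC on Dec 3.
Flight 1 lands earlier by 30 hours 24 minutes.

the first, by 30 hours 24 minutes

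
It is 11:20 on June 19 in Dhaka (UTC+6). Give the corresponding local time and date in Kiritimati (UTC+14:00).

Kiritimati is 8:00 ahead of Dhaka.
Shift by the zone difference: 11:20 + 8:00 = 19:20 on Jun 19 in Kiritimati.

19:20 on June 19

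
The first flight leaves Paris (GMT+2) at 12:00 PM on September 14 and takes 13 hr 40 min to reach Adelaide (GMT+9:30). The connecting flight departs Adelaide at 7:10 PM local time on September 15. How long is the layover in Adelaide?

Convert departure to UTC: 12:00 PM − 2:00 = 10:00 AM UTC on Sep 14.
Add 13 hours 40 minutes flight time → 11:40 PM UTC.
Adelaide is UTC+9:30, so local arrival = 11:40 PM + 9:30 = 9:10 AM on Sep 15.
Layover = 7:10 PM − 9:10 AM = 10 hours.

10 hours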